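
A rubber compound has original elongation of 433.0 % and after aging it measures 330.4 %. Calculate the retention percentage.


Retention = aged / original * 100
= 330.4 / 433.0 * 100
= 76.3%

76.3%


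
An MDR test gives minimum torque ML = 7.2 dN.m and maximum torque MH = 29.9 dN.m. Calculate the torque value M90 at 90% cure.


M90 = ML + 0.9 * (MH - ML)
M90 = 7.2 + 0.9 * (29.9 - 7.2)
M90 = 7.2 + 0.9 * 22.7
M90 = 27.63 dN.m

27.63 dN.m


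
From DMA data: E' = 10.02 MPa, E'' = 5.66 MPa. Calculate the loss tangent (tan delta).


tan delta = E'' / E'
= 5.66 / 10.02
= 0.5649

tan delta = 0.5649


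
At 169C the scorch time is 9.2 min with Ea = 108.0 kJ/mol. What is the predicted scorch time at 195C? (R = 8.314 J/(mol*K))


Convert temperatures: T1 = 169 + 273.15 = 442.15 K, T2 = 195 + 273.15 = 468.15 K
ts2_new = 9.2 * exp(108000 / 8.314 * (1/468.15 - 1/442.15))
1/T2 - 1/T1 = -1.2561e-04
ts2_new = 1.8 min

1.8 min


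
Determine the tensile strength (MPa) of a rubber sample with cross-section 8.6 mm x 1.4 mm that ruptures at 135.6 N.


Area = width * thickness = 8.6 * 1.4 = 12.04 mm^2
TS = force / area = 135.6 / 12.04 = 11.26 MPa

11.26 MPa


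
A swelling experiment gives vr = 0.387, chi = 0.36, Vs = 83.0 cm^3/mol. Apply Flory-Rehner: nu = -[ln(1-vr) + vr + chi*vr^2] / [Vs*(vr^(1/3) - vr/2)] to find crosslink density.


ln(1 - vr) = ln(1 - 0.387) = -0.4894
Numerator = -((-0.4894) + 0.387 + 0.36 * 0.387^2) = 0.0485
Denominator = 83.0 * (0.387^(1/3) - 0.387/2) = 44.4246
nu = 0.0485 / 44.4246 = 0.0011 mol/cm^3

0.0011 mol/cm^3


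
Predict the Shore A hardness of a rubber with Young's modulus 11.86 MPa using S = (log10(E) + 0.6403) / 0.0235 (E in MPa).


log10(E) = 0.0235*S - 0.6403  =>  S = (log10(E) + 0.6403) / 0.0235
log10(11.86) = 1.074085
S = (1.074085 + 0.6403) / 0.0235 = 1.714385 / 0.0235
S = 73.0

Shore A = 73.0


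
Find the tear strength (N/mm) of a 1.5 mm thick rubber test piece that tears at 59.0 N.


Tear strength = force / thickness
= 59.0 / 1.5
= 39.33 N/mm

39.33 N/mm


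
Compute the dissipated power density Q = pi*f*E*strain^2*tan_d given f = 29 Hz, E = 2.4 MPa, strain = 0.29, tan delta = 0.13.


Q = pi * f * E * strain^2 * tan_d
= pi * 29 * 2.4 * 0.29^2 * 0.13
= pi * 29 * 2.4 * 0.0841 * 0.13
= 2.3906

Q = 2.3906


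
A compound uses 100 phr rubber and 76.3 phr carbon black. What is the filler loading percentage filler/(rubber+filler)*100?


Filler % = filler / (rubber + filler) * 100
= 76.3 / (100 + 76.3) * 100
= 76.3 / 176.3 * 100
= 43.28%

43.28%


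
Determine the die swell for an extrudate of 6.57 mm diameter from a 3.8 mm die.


Die swell ratio = D_extrudate / D_die
= 6.57 / 3.8
= 1.729

Die swell = 1.729


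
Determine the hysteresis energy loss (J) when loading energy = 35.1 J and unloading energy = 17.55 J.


Hysteresis loss = loading - unloading
= 35.1 - 17.55
= 17.55 J

17.55 J


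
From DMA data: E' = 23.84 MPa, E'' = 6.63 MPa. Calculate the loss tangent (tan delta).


tan delta = E'' / E'
= 6.63 / 23.84
= 0.2781

tan delta = 0.2781


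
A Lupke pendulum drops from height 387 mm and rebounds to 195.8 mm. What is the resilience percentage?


Resilience = h_rebound / h_drop * 100
= 195.8 / 387 * 100
= 50.6%

50.6%


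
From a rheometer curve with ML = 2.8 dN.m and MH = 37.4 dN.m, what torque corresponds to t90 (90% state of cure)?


M90 = ML + 0.9 * (MH - ML)
M90 = 2.8 + 0.9 * (37.4 - 2.8)
M90 = 2.8 + 0.9 * 34.6
M90 = 33.94 dN.m

33.94 dN.m


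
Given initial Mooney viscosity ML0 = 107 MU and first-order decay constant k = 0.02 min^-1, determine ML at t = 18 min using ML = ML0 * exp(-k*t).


ML = ML0 * exp(-k * t)
ML = 107 * exp(-0.02 * 18)
ML = 107 * 0.6977
ML = 74.65 MU

74.65 MU


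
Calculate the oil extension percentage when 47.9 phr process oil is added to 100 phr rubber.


Oil % = oil / (100 + oil) * 100
= 47.9 / (100 + 47.9) * 100
= 47.9 / 147.9 * 100
= 32.39%

32.39%


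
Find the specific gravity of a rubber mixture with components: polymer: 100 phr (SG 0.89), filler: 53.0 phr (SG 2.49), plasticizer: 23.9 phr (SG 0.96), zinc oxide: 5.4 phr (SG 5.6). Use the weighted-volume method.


Sum of weights = 182.3
Volume contributions:
  polymer: 100/0.89 = 112.3596
  filler: 53.0/2.49 = 21.2851
  plasticizer: 23.9/0.96 = 24.8958
  zinc oxide: 5.4/5.6 = 0.9643
Sum of volumes = 159.5048
SG = 182.3 / 159.5048 = 1.143

SG = 1.143


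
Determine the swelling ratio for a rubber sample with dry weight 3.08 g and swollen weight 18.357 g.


Q = W_swollen / W_dry
Q = 18.357 / 3.08
Q = 5.96

Q = 5.96


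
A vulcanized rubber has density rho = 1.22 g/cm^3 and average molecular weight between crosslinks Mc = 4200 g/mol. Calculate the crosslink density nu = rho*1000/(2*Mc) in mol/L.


nu = rho * 1000 / (2 * Mc)
nu = 1.22 * 1000 / (2 * 4200)
nu = 1220.0 / 8400
nu = 0.1452 mol/L

0.1452 mol/L


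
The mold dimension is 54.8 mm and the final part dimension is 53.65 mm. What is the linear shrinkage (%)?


Shrinkage = (mold - part) / mold * 100
= (54.8 - 53.65) / 54.8 * 100
= 1.15 / 54.8 * 100
= 2.1%

2.1%


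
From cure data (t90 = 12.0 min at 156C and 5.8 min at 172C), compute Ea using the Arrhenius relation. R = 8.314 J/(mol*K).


T1 = 429.15 K, T2 = 445.15 K
1/T1 - 1/T2 = 8.3754e-05
ln(t1/t2) = ln(12.0/5.8) = 0.7270
Ea = 8.314 * 0.7270 / 8.3754e-05 = 72172.0520 J/mol
Ea = 72.17 kJ/mol

72.17 kJ/mol


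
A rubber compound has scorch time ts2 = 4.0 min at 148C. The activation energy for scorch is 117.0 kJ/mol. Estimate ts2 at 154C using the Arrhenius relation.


Convert temperatures: T1 = 148 + 273.15 = 421.15 K, T2 = 154 + 273.15 = 427.15 K
ts2_new = 4.0 * exp(117000 / 8.314 * (1/427.15 - 1/421.15))
1/T2 - 1/T1 = -3.3353e-05
ts2_new = 2.5 min

2.5 min


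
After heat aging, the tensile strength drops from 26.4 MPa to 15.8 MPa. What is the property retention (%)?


Retention = aged / original * 100
= 15.8 / 26.4 * 100
= 59.8%

59.8%


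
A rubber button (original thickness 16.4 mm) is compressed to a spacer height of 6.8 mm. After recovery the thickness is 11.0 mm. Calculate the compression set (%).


CS = (t0 - recovered) / (t0 - ts) * 100
= (16.4 - 11.0) / (16.4 - 6.8) * 100
= 5.4 / 9.6 * 100
= 56.3%

56.3%


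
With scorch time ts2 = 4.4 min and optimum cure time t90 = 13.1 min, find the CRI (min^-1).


CRI = 100 / (t90 - ts2)
= 100 / (13.1 - 4.4)
= 100 / 8.7
= 11.49 min^-1

11.49 min^-1


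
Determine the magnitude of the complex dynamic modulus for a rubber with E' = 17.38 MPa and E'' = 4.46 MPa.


|E*| = sqrt(E'^2 + E''^2)
= sqrt(17.38^2 + 4.46^2)
= sqrt(302.0644 + 19.8916)
= 17.943 MPa

17.943 MPa


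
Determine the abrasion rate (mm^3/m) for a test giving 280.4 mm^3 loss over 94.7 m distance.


Rate = volume_loss / distance
= 280.4 / 94.7
= 2.961 mm^3/m

2.961 mm^3/m


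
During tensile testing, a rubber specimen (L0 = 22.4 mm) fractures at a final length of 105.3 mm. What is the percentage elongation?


Elongation = (Lf - L0) / L0 * 100
= (105.3 - 22.4) / 22.4 * 100
= 82.9 / 22.4 * 100
= 370.1%

370.1%


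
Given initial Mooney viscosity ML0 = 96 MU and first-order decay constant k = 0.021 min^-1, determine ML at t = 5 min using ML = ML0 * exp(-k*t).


ML = ML0 * exp(-k * t)
ML = 96 * exp(-0.021 * 5)
ML = 96 * 0.9003
ML = 86.43 MU

86.43 MU


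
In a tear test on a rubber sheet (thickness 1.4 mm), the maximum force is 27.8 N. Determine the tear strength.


Tear strength = force / thickness
= 27.8 / 1.4
= 19.86 N/mm

19.86 N/mm


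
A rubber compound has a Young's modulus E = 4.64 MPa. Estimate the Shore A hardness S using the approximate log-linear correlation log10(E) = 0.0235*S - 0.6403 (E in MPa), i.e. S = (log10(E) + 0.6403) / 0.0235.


log10(E) = 0.0235*S - 0.6403  =>  S = (log10(E) + 0.6403) / 0.0235
log10(4.64) = 0.666518
S = (0.666518 + 0.6403) / 0.0235 = 1.306818 / 0.0235
S = 55.6

Shore A = 55.6


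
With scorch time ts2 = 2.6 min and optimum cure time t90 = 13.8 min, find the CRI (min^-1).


CRI = 100 / (t90 - ts2)
= 100 / (13.8 - 2.6)
= 100 / 11.2
= 8.93 min^-1

8.93 min^-1


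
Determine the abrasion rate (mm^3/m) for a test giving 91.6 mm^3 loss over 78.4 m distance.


Rate = volume_loss / distance
= 91.6 / 78.4
= 1.168 mm^3/m

1.168 mm^3/m


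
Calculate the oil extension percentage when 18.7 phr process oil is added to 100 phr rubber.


Oil % = oil / (100 + oil) * 100
= 18.7 / (100 + 18.7) * 100
= 18.7 / 118.7 * 100
= 15.75%

15.75%


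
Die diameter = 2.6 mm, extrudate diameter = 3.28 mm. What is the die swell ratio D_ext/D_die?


Die swell ratio = D_extrudate / D_die
= 3.28 / 2.6
= 1.262

Die swell = 1.262


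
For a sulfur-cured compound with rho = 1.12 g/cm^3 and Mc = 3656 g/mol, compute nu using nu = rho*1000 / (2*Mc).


nu = rho * 1000 / (2 * Mc)
nu = 1.12 * 1000 / (2 * 3656)
nu = 1120.0 / 7312
nu = 0.1532 mol/L

0.1532 mol/L


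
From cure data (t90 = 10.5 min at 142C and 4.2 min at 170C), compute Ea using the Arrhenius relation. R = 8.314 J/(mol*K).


T1 = 415.15 K, T2 = 443.15 K
1/T1 - 1/T2 = 1.5220e-04
ln(t1/t2) = ln(10.5/4.2) = 0.9163
Ea = 8.314 * 0.9163 / 1.5220e-04 = 50054.2638 J/mol
Ea = 50.05 kJ/mol

50.05 kJ/mol


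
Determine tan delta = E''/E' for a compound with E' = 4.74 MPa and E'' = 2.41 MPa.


tan delta = E'' / E'
= 2.41 / 4.74
= 0.5084

tan delta = 0.5084


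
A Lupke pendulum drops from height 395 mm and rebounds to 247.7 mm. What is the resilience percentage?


Resilience = h_rebound / h_drop * 100
= 247.7 / 395 * 100
= 62.7%

62.7%


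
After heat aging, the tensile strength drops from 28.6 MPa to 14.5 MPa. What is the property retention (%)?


Retention = aged / original * 100
= 14.5 / 28.6 * 100
= 50.7%

50.7%


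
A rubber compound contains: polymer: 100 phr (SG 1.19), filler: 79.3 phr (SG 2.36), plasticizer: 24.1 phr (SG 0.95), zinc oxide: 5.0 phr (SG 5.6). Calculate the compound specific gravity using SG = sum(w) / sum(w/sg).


Sum of weights = 208.4
Volume contributions:
  polymer: 100/1.19 = 84.0336
  filler: 79.3/2.36 = 33.6017
  plasticizer: 24.1/0.95 = 25.3684
  zinc oxide: 5.0/5.6 = 0.8929
Sum of volumes = 143.8966
SG = 208.4 / 143.8966 = 1.448

SG = 1.448


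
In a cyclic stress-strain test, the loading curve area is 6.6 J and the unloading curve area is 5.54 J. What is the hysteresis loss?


Hysteresis loss = loading - unloading
= 6.6 - 5.54
= 1.06 J

1.06 J


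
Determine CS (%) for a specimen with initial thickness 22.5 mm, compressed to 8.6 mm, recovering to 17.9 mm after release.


CS = (t0 - recovered) / (t0 - ts) * 100
= (22.5 - 17.9) / (22.5 - 8.6) * 100
= 4.6 / 13.9 * 100
= 33.1%

33.1%


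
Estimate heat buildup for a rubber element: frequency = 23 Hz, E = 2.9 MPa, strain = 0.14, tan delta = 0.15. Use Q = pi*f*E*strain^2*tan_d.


Q = pi * f * E * strain^2 * tan_d
= pi * 23 * 2.9 * 0.14^2 * 0.15
= pi * 23 * 2.9 * 0.0196 * 0.15
= 0.6161

Q = 0.6161


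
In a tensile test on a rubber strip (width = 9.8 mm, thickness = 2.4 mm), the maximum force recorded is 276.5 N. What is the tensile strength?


Area = width * thickness = 9.8 * 2.4 = 23.52 mm^2
TS = force / area = 276.5 / 23.52 = 11.76 MPa

11.76 MPa


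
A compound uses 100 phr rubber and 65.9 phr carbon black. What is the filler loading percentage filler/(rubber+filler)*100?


Filler % = filler / (rubber + filler) * 100
= 65.9 / (100 + 65.9) * 100
= 65.9 / 165.9 * 100
= 39.72%

39.72%


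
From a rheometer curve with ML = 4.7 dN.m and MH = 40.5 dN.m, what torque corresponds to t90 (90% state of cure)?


M90 = ML + 0.9 * (MH - ML)
M90 = 4.7 + 0.9 * (40.5 - 4.7)
M90 = 4.7 + 0.9 * 35.8
M90 = 36.92 dN.m

36.92 dN.m


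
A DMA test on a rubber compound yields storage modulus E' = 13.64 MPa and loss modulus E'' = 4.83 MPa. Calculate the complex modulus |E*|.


|E*| = sqrt(E'^2 + E''^2)
= sqrt(13.64^2 + 4.83^2)
= sqrt(186.0496 + 23.3289)
= 14.47 MPa

14.47 MPa


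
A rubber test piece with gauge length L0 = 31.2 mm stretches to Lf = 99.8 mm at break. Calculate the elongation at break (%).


Elongation = (Lf - L0) / L0 * 100
= (99.8 - 31.2) / 31.2 * 100
= 68.6 / 31.2 * 100
= 219.9%

219.9%


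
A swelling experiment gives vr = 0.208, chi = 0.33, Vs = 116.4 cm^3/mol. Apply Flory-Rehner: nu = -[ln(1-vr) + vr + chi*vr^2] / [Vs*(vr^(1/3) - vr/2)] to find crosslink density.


ln(1 - vr) = ln(1 - 0.208) = -0.2332
Numerator = -((-0.2332) + 0.208 + 0.33 * 0.208^2) = 0.0109
Denominator = 116.4 * (0.208^(1/3) - 0.208/2) = 56.8613
nu = 0.0109 / 56.8613 = 1.9199e-04 mol/cm^3

1.9199e-04 mol/cm^3


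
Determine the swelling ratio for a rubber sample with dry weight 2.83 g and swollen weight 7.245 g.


Q = W_swollen / W_dry
Q = 7.245 / 2.83
Q = 2.56

Q = 2.56


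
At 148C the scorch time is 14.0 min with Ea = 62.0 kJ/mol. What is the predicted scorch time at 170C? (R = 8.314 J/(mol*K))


Convert temperatures: T1 = 148 + 273.15 = 421.15 K, T2 = 170 + 273.15 = 443.15 K
ts2_new = 14.0 * exp(62000 / 8.314 * (1/443.15 - 1/421.15))
1/T2 - 1/T1 = -1.1788e-04
ts2_new = 5.81 min

5.81 min


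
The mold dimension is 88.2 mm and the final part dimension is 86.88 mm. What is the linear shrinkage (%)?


Shrinkage = (mold - part) / mold * 100
= (88.2 - 86.88) / 88.2 * 100
= 1.32 / 88.2 * 100
= 1.5%

1.5%


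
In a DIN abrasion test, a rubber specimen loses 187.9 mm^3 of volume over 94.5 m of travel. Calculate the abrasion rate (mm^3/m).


Rate = volume_loss / distance
= 187.9 / 94.5
= 1.988 mm^3/m

1.988 mm^3/m


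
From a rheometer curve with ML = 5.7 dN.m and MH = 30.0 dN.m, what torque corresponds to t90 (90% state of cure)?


M90 = ML + 0.9 * (MH - ML)
M90 = 5.7 + 0.9 * (30.0 - 5.7)
M90 = 5.7 + 0.9 * 24.3
M90 = 27.57 dN.m

27.57 dN.m


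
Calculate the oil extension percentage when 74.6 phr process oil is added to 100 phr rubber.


Oil % = oil / (100 + oil) * 100
= 74.6 / (100 + 74.6) * 100
= 74.6 / 174.6 * 100
= 42.73%

42.73%


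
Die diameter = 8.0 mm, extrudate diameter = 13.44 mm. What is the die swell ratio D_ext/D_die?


Die swell ratio = D_extrudate / D_die
= 13.44 / 8.0
= 1.68

Die swell = 1.68


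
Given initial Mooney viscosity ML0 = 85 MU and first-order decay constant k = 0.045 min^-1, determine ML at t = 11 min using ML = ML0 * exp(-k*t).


ML = ML0 * exp(-k * t)
ML = 85 * exp(-0.045 * 11)
ML = 85 * 0.6096
ML = 51.81 MU

51.81 MU


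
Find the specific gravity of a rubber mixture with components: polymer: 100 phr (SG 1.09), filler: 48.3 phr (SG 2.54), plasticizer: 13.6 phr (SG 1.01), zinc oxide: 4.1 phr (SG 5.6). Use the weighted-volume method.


Sum of weights = 166.0
Volume contributions:
  polymer: 100/1.09 = 91.7431
  filler: 48.3/2.54 = 19.0157
  plasticizer: 13.6/1.01 = 13.4653
  zinc oxide: 4.1/5.6 = 0.7321
Sum of volumes = 124.9564
SG = 166.0 / 124.9564 = 1.328

SG = 1.328


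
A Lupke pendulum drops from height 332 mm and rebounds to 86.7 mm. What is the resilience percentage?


Resilience = h_rebound / h_drop * 100
= 86.7 / 332 * 100
= 26.1%

26.1%


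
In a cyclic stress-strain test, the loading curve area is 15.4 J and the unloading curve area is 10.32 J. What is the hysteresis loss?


Hysteresis loss = loading - unloading
= 15.4 - 10.32
= 5.08 J

5.08 J


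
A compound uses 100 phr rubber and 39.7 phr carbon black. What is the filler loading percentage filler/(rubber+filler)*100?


Filler % = filler / (rubber + filler) * 100
= 39.7 / (100 + 39.7) * 100
= 39.7 / 139.7 * 100
= 28.42%

28.42%


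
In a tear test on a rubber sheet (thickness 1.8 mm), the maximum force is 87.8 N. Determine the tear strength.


Tear strength = force / thickness
= 87.8 / 1.8
= 48.78 N/mm

48.78 N/mm


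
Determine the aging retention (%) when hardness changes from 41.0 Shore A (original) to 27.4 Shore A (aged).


Retention = aged / original * 100
= 27.4 / 41.0 * 100
= 66.8%

66.8%


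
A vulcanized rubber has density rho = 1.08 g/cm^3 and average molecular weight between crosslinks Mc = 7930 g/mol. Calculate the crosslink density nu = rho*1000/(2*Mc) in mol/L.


nu = rho * 1000 / (2 * Mc)
nu = 1.08 * 1000 / (2 * 7930)
nu = 1080.0 / 15860
nu = 0.0681 mol/L

0.0681 mol/L


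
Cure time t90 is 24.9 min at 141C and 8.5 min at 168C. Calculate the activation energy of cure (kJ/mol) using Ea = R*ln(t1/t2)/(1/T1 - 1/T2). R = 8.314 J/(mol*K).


T1 = 414.15 K, T2 = 441.15 K
1/T1 - 1/T2 = 1.4778e-04
ln(t1/t2) = ln(24.9/8.5) = 1.0748
Ea = 8.314 * 1.0748 / 1.4778e-04 = 60467.0144 J/mol
Ea = 60.47 kJ/mol

60.47 kJ/mol


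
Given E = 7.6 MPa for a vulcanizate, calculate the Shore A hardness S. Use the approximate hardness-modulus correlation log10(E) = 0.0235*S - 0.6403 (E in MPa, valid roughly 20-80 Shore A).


log10(E) = 0.0235*S - 0.6403  =>  S = (log10(E) + 0.6403) / 0.0235
log10(7.6) = 0.880814
S = (0.880814 + 0.6403) / 0.0235 = 1.521114 / 0.0235
S = 64.7

Shore A = 64.7


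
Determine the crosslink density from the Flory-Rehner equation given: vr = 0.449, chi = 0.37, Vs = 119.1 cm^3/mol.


ln(1 - vr) = ln(1 - 0.449) = -0.5960
Numerator = -((-0.5960) + 0.449 + 0.37 * 0.449^2) = 0.0724
Denominator = 119.1 * (0.449^(1/3) - 0.449/2) = 64.4618
nu = 0.0724 / 64.4618 = 0.0011 mol/cm^3

0.0011 mol/cm^3


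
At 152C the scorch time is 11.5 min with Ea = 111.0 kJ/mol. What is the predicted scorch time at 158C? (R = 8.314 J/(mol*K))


Convert temperatures: T1 = 152 + 273.15 = 425.15 K, T2 = 158 + 273.15 = 431.15 K
ts2_new = 11.5 * exp(111000 / 8.314 * (1/431.15 - 1/425.15))
1/T2 - 1/T1 = -3.2733e-05
ts2_new = 7.43 min

7.43 min


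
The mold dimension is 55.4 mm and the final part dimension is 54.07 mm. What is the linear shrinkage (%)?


Shrinkage = (mold - part) / mold * 100
= (55.4 - 54.07) / 55.4 * 100
= 1.33 / 55.4 * 100
= 2.4%

2.4%


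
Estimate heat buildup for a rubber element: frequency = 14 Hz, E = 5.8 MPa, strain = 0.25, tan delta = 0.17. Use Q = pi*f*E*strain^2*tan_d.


Q = pi * f * E * strain^2 * tan_d
= pi * 14 * 5.8 * 0.25^2 * 0.17
= pi * 14 * 5.8 * 0.0625 * 0.17
= 2.7104

Q = 2.7104


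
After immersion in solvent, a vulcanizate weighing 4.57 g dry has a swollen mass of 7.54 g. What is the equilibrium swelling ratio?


Q = W_swollen / W_dry
Q = 7.54 / 4.57
Q = 1.65

Q = 1.65


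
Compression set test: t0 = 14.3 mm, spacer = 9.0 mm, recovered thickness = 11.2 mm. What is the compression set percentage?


CS = (t0 - recovered) / (t0 - ts) * 100
= (14.3 - 11.2) / (14.3 - 9.0) * 100
= 3.1 / 5.3 * 100
= 58.5%

58.5%


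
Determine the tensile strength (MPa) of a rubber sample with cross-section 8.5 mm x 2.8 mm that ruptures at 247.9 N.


Area = width * thickness = 8.5 * 2.8 = 23.8 mm^2
TS = force / area = 247.9 / 23.8 = 10.42 MPa

10.42 MPa


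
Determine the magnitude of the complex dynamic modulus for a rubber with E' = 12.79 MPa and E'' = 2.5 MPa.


|E*| = sqrt(E'^2 + E''^2)
= sqrt(12.79^2 + 2.5^2)
= sqrt(163.5841 + 6.2500)
= 13.032 MPa

13.032 MPa


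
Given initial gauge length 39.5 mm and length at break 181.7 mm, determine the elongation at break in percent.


Elongation = (Lf - L0) / L0 * 100
= (181.7 - 39.5) / 39.5 * 100
= 142.2 / 39.5 * 100
= 360.0%

360.0%


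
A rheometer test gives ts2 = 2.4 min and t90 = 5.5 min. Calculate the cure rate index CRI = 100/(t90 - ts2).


CRI = 100 / (t90 - ts2)
= 100 / (5.5 - 2.4)
= 100 / 3.1
= 32.26 min^-1

32.26 min^-1


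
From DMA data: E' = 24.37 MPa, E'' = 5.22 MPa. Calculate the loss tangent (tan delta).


tan delta = E'' / E'
= 5.22 / 24.37
= 0.2142

tan delta = 0.2142


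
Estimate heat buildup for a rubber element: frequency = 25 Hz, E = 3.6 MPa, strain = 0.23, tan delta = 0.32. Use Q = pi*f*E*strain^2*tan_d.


Q = pi * f * E * strain^2 * tan_d
= pi * 25 * 3.6 * 0.23^2 * 0.32
= pi * 25 * 3.6 * 0.0529 * 0.32
= 4.7863

Q = 4.7863


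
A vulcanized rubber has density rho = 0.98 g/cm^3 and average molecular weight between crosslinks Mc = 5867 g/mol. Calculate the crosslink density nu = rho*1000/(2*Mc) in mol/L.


nu = rho * 1000 / (2 * Mc)
nu = 0.98 * 1000 / (2 * 5867)
nu = 980.0 / 11734
nu = 0.0835 mol/L

0.0835 mol/L


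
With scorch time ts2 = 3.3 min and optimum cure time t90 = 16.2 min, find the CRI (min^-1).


CRI = 100 / (t90 - ts2)
= 100 / (16.2 - 3.3)
= 100 / 12.9
= 7.75 min^-1

7.75 min^-1


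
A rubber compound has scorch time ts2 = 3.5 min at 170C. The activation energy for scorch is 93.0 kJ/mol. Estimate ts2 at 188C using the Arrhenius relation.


Convert temperatures: T1 = 170 + 273.15 = 443.15 K, T2 = 188 + 273.15 = 461.15 K
ts2_new = 3.5 * exp(93000 / 8.314 * (1/461.15 - 1/443.15))
1/T2 - 1/T1 = -8.8080e-05
ts2_new = 1.31 min

1.31 min


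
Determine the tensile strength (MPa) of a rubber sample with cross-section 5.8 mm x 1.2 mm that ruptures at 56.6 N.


Area = width * thickness = 5.8 * 1.2 = 6.96 mm^2
TS = force / area = 56.6 / 6.96 = 8.13 MPa

8.13 MPa


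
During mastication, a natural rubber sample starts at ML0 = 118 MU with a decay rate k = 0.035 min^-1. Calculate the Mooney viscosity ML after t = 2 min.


ML = ML0 * exp(-k * t)
ML = 118 * exp(-0.035 * 2)
ML = 118 * 0.9324
ML = 110.02 MU

110.02 MU


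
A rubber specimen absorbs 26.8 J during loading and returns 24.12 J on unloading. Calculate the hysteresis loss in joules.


Hysteresis loss = loading - unloading
= 26.8 - 24.12
= 2.68 J

2.68 J


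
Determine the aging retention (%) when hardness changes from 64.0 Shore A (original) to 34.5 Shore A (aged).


Retention = aged / original * 100
= 34.5 / 64.0 * 100
= 53.9%

53.9%


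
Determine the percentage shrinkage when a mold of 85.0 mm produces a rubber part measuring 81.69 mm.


Shrinkage = (mold - part) / mold * 100
= (85.0 - 81.69) / 85.0 * 100
= 3.31 / 85.0 * 100
= 3.89%

3.89%


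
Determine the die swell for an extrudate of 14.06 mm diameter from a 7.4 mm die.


Die swell ratio = D_extrudate / D_die
= 14.06 / 7.4
= 1.9

Die swell = 1.9


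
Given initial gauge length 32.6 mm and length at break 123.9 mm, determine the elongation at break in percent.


Elongation = (Lf - L0) / L0 * 100
= (123.9 - 32.6) / 32.6 * 100
= 91.3 / 32.6 * 100
= 280.1%

280.1%


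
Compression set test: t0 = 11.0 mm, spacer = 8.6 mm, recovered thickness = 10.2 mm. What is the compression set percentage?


CS = (t0 - recovered) / (t0 - ts) * 100
= (11.0 - 10.2) / (11.0 - 8.6) * 100
= 0.8 / 2.4 * 100
= 33.3%

33.3%


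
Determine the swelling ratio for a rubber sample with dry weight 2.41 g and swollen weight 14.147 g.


Q = W_swollen / W_dry
Q = 14.147 / 2.41
Q = 5.87

Q = 5.87


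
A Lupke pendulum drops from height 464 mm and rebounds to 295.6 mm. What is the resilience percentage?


Resilience = h_rebound / h_drop * 100
= 295.6 / 464 * 100
= 63.7%

63.7%


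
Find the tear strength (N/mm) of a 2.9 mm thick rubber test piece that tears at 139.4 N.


Tear strength = force / thickness
= 139.4 / 2.9
= 48.07 N/mm

48.07 N/mm


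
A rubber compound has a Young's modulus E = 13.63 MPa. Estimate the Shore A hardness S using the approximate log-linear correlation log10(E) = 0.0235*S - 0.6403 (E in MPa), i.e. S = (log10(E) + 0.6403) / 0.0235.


log10(E) = 0.0235*S - 0.6403  =>  S = (log10(E) + 0.6403) / 0.0235
log10(13.63) = 1.134496
S = (1.134496 + 0.6403) / 0.0235 = 1.774796 / 0.0235
S = 75.5

Shore A = 75.5


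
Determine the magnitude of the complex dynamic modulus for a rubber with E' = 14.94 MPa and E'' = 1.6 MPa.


|E*| = sqrt(E'^2 + E''^2)
= sqrt(14.94^2 + 1.6^2)
= sqrt(223.2036 + 2.5600)
= 15.025 MPa

15.025 MPa


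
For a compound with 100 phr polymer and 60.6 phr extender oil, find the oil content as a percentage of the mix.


Oil % = oil / (100 + oil) * 100
= 60.6 / (100 + 60.6) * 100
= 60.6 / 160.6 * 100
= 37.73%

37.73%


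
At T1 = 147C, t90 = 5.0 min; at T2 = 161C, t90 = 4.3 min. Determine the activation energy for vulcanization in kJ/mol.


T1 = 420.15 K, T2 = 434.15 K
1/T1 - 1/T2 = 7.6751e-05
ln(t1/t2) = ln(5.0/4.3) = 0.1508
Ea = 8.314 * 0.1508 / 7.6751e-05 = 16337.7940 J/mol
Ea = 16.34 kJ/mol

16.34 kJ/mol


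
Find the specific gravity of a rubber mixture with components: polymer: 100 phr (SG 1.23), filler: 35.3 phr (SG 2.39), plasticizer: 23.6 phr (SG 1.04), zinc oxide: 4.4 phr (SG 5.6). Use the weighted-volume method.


Sum of weights = 163.3
Volume contributions:
  polymer: 100/1.23 = 81.3008
  filler: 35.3/2.39 = 14.7699
  plasticizer: 23.6/1.04 = 22.6923
  zinc oxide: 4.4/5.6 = 0.7857
Sum of volumes = 119.5487
SG = 163.3 / 119.5487 = 1.366

SG = 1.366


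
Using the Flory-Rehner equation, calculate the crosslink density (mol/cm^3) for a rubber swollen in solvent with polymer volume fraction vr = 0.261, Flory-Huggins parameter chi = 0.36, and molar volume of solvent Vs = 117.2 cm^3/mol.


ln(1 - vr) = ln(1 - 0.261) = -0.3025
Numerator = -((-0.3025) + 0.261 + 0.36 * 0.261^2) = 0.0169
Denominator = 117.2 * (0.261^(1/3) - 0.261/2) = 59.6041
nu = 0.0169 / 59.6041 = 2.8410e-04 mol/cm^3

2.8410e-04 mol/cm^3


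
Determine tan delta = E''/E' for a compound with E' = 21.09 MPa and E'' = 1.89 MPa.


tan delta = E'' / E'
= 1.89 / 21.09
= 0.0896

tan delta = 0.0896


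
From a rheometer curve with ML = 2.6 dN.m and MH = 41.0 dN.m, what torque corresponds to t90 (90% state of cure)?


M90 = ML + 0.9 * (MH - ML)
M90 = 2.6 + 0.9 * (41.0 - 2.6)
M90 = 2.6 + 0.9 * 38.4
M90 = 37.16 dN.m

37.16 dN.m


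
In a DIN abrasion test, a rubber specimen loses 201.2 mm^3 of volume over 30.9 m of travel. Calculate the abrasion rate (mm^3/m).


Rate = volume_loss / distance
= 201.2 / 30.9
= 6.511 mm^3/m

6.511 mm^3/m


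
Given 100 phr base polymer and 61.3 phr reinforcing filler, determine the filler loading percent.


Filler % = filler / (rubber + filler) * 100
= 61.3 / (100 + 61.3) * 100
= 61.3 / 161.3 * 100
= 38.0%

38.0%


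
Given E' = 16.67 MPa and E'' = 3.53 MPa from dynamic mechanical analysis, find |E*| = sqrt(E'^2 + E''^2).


|E*| = sqrt(E'^2 + E''^2)
= sqrt(16.67^2 + 3.53^2)
= sqrt(277.8889 + 12.4609)
= 17.04 MPa

17.04 MPa


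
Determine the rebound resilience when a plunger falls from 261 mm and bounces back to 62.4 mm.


Resilience = h_rebound / h_drop * 100
= 62.4 / 261 * 100
= 23.9%

23.9%


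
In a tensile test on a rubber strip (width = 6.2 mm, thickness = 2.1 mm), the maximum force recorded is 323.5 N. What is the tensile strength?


Area = width * thickness = 6.2 * 2.1 = 13.02 mm^2
TS = force / area = 323.5 / 13.02 = 24.85 MPa

24.85 MPa


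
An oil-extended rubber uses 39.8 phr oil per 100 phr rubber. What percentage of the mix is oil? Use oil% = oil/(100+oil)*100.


Oil % = oil / (100 + oil) * 100
= 39.8 / (100 + 39.8) * 100
= 39.8 / 139.8 * 100
= 28.47%

28.47%


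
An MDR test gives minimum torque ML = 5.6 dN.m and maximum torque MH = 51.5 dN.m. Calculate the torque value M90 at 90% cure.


M90 = ML + 0.9 * (MH - ML)
M90 = 5.6 + 0.9 * (51.5 - 5.6)
M90 = 5.6 + 0.9 * 45.9
M90 = 46.91 dN.m

46.91 dN.m


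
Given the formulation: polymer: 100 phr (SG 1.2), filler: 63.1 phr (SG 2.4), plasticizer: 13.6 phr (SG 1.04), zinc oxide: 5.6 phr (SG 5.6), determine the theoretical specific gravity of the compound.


Sum of weights = 182.3
Volume contributions:
  polymer: 100/1.2 = 83.3333
  filler: 63.1/2.4 = 26.2917
  plasticizer: 13.6/1.04 = 13.0769
  zinc oxide: 5.6/5.6 = 1.0000
Sum of volumes = 123.7019
SG = 182.3 / 123.7019 = 1.474

SG = 1.474


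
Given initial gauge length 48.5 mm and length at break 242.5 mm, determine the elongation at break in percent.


Elongation = (Lf - L0) / L0 * 100
= (242.5 - 48.5) / 48.5 * 100
= 194.0 / 48.5 * 100
= 400.0%

400.0%


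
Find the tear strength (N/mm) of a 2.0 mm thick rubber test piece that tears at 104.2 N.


Tear strength = force / thickness
= 104.2 / 2.0
= 52.1 N/mm

52.1 N/mm


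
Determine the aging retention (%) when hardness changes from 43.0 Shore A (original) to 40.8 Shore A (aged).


Retention = aged / original * 100
= 40.8 / 43.0 * 100
= 94.9%

94.9%


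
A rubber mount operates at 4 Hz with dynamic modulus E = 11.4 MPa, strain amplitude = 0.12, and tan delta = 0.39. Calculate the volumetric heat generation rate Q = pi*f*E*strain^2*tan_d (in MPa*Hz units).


Q = pi * f * E * strain^2 * tan_d
= pi * 4 * 11.4 * 0.12^2 * 0.39
= pi * 4 * 11.4 * 0.0144 * 0.39
= 0.8045

Q = 0.8045


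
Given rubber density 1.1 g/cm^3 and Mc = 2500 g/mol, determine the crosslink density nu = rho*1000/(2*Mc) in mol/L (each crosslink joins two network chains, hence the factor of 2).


nu = rho * 1000 / (2 * Mc)
nu = 1.1 * 1000 / (2 * 2500)
nu = 1100.0 / 5000
nu = 0.2200 mol/L

0.2200 mol/L


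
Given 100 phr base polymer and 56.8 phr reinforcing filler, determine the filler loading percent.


Filler % = filler / (rubber + filler) * 100
= 56.8 / (100 + 56.8) * 100
= 56.8 / 156.8 * 100
= 36.22%

36.22%


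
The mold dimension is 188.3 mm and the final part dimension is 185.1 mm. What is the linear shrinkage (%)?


Shrinkage = (mold - part) / mold * 100
= (188.3 - 185.1) / 188.3 * 100
= 3.2 / 188.3 * 100
= 1.7%

1.7%


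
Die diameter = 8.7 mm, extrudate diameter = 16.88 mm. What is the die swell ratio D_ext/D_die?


Die swell ratio = D_extrudate / D_die
= 16.88 / 8.7
= 1.94

Die swell = 1.94


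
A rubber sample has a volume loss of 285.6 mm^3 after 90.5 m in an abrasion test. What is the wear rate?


Rate = volume_loss / distance
= 285.6 / 90.5
= 3.156 mm^3/m

3.156 mm^3/m


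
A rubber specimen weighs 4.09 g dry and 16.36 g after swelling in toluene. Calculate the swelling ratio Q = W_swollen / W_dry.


Q = W_swollen / W_dry
Q = 16.36 / 4.09
Q = 4.0

Q = 4.0


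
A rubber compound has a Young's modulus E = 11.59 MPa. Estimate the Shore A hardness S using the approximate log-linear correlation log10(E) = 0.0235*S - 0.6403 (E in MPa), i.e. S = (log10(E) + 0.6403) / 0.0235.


log10(E) = 0.0235*S - 0.6403  =>  S = (log10(E) + 0.6403) / 0.0235
log10(11.59) = 1.064083
S = (1.064083 + 0.6403) / 0.0235 = 1.704383 / 0.0235
S = 72.5

Shore A = 72.5


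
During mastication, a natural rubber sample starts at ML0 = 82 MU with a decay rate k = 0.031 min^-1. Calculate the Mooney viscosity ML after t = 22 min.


ML = ML0 * exp(-k * t)
ML = 82 * exp(-0.031 * 22)
ML = 82 * 0.5056
ML = 41.46 MU

41.46 MU


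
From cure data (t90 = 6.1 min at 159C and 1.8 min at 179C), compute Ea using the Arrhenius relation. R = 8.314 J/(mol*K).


T1 = 432.15 K, T2 = 452.15 K
1/T1 - 1/T2 = 1.0236e-04
ln(t1/t2) = ln(6.1/1.8) = 1.2205
Ea = 8.314 * 1.2205 / 1.0236e-04 = 99136.9630 J/mol
Ea = 99.14 kJ/mol

99.14 kJ/mol


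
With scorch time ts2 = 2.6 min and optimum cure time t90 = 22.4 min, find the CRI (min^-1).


CRI = 100 / (t90 - ts2)
= 100 / (22.4 - 2.6)
= 100 / 19.8
= 5.05 min^-1

5.05 min^-1


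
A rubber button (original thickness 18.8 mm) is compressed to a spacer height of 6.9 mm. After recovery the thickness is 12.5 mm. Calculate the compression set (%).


CS = (t0 - recovered) / (t0 - ts) * 100
= (18.8 - 12.5) / (18.8 - 6.9) * 100
= 6.3 / 11.9 * 100
= 52.9%

52.9%


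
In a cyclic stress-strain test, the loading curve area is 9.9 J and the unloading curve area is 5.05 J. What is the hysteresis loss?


Hysteresis loss = loading - unloading
= 9.9 - 5.05
= 4.85 J

4.85 J


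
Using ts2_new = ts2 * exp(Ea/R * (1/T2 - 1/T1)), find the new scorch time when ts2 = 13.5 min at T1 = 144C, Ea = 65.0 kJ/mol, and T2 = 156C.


Convert temperatures: T1 = 144 + 273.15 = 417.15 K, T2 = 156 + 273.15 = 429.15 K
ts2_new = 13.5 * exp(65000 / 8.314 * (1/429.15 - 1/417.15))
1/T2 - 1/T1 = -6.7032e-05
ts2_new = 7.99 min

7.99 min


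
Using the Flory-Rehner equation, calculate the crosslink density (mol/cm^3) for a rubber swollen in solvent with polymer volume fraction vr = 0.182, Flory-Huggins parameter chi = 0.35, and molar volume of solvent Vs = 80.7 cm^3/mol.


ln(1 - vr) = ln(1 - 0.182) = -0.2009
Numerator = -((-0.2009) + 0.182 + 0.35 * 0.182^2) = 0.0073
Denominator = 80.7 * (0.182^(1/3) - 0.182/2) = 38.3894
nu = 0.0073 / 38.3894 = 1.9014e-04 mol/cm^3

1.9014e-04 mol/cm^3


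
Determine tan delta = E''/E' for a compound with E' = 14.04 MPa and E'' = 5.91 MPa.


tan delta = E'' / E'
= 5.91 / 14.04
= 0.4209

tan delta = 0.4209


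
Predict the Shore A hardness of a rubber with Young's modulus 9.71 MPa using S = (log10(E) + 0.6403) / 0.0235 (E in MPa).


log10(E) = 0.0235*S - 0.6403  =>  S = (log10(E) + 0.6403) / 0.0235
log10(9.71) = 0.987219
S = (0.987219 + 0.6403) / 0.0235 = 1.627519 / 0.0235
S = 69.3

Shore A = 69.3


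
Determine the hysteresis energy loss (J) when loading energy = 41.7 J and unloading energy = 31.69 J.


Hysteresis loss = loading - unloading
= 41.7 - 31.69
= 10.01 J

10.01 J


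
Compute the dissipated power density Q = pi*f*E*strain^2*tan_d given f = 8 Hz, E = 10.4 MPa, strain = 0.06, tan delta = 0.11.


Q = pi * f * E * strain^2 * tan_d
= pi * 8 * 10.4 * 0.06^2 * 0.11
= pi * 8 * 10.4 * 0.0036 * 0.11
= 0.1035

Q = 0.1035


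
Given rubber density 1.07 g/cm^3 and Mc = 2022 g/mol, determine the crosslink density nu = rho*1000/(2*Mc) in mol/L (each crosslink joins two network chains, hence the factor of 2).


nu = rho * 1000 / (2 * Mc)
nu = 1.07 * 1000 / (2 * 2022)
nu = 1070.0 / 4044
nu = 0.2646 mol/L

0.2646 mol/L


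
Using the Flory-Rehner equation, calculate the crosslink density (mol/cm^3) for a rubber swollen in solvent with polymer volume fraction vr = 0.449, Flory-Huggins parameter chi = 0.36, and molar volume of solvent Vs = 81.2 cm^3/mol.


ln(1 - vr) = ln(1 - 0.449) = -0.5960
Numerator = -((-0.5960) + 0.449 + 0.36 * 0.449^2) = 0.0744
Denominator = 81.2 * (0.449^(1/3) - 0.449/2) = 43.9488
nu = 0.0744 / 43.9488 = 0.0017 mol/cm^3

0.0017 mol/cm^3


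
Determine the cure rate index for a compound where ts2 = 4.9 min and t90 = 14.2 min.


CRI = 100 / (t90 - ts2)
= 100 / (14.2 - 4.9)
= 100 / 9.3
= 10.75 min^-1

10.75 min^-1


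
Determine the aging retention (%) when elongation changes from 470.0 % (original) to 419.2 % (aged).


Retention = aged / original * 100
= 419.2 / 470.0 * 100
= 89.2%

89.2%


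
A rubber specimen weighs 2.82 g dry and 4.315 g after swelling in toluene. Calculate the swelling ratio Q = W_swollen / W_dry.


Q = W_swollen / W_dry
Q = 4.315 / 2.82
Q = 1.53

Q = 1.53


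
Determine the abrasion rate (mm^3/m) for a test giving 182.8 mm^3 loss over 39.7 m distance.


Rate = volume_loss / distance
= 182.8 / 39.7
= 4.605 mm^3/m

4.605 mm^3/m


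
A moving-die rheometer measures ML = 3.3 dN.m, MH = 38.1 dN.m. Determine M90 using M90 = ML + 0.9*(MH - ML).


M90 = ML + 0.9 * (MH - ML)
M90 = 3.3 + 0.9 * (38.1 - 3.3)
M90 = 3.3 + 0.9 * 34.8
M90 = 34.62 dN.m

34.62 dN.m


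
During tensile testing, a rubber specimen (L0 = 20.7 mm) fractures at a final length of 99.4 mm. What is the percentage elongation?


Elongation = (Lf - L0) / L0 * 100
= (99.4 - 20.7) / 20.7 * 100
= 78.7 / 20.7 * 100
= 380.2%

380.2%


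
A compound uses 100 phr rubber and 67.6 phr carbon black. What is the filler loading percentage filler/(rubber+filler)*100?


Filler % = filler / (rubber + filler) * 100
= 67.6 / (100 + 67.6) * 100
= 67.6 / 167.6 * 100
= 40.33%

40.33%


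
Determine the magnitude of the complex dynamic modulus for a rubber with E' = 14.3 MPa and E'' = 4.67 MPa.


|E*| = sqrt(E'^2 + E''^2)
= sqrt(14.3^2 + 4.67^2)
= sqrt(204.4900 + 21.8089)
= 15.043 MPa

15.043 MPa


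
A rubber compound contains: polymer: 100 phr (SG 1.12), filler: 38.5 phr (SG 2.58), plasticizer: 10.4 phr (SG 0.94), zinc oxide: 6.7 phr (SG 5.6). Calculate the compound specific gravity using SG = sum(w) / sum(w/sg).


Sum of weights = 155.6
Volume contributions:
  polymer: 100/1.12 = 89.2857
  filler: 38.5/2.58 = 14.9225
  plasticizer: 10.4/0.94 = 11.0638
  zinc oxide: 6.7/5.6 = 1.1964
Sum of volumes = 116.4685
SG = 155.6 / 116.4685 = 1.336

SG = 1.336


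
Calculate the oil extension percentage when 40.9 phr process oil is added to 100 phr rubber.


Oil % = oil / (100 + oil) * 100
= 40.9 / (100 + 40.9) * 100
= 40.9 / 140.9 * 100
= 29.03%

29.03%


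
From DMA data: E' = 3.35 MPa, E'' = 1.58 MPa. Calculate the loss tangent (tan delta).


tan delta = E'' / E'
= 1.58 / 3.35
= 0.4716

tan delta = 0.4716


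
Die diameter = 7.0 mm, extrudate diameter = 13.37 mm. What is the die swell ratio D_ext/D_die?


Die swell ratio = D_extrudate / D_die
= 13.37 / 7.0
= 1.91

Die swell = 1.91


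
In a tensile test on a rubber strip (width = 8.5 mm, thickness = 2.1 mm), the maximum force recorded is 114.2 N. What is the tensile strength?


Area = width * thickness = 8.5 * 2.1 = 17.85 mm^2
TS = force / area = 114.2 / 17.85 = 6.4 MPa

6.4 MPa


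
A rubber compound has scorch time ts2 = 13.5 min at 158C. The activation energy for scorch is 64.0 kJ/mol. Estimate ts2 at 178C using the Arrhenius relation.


Convert temperatures: T1 = 158 + 273.15 = 431.15 K, T2 = 178 + 273.15 = 451.15 K
ts2_new = 13.5 * exp(64000 / 8.314 * (1/451.15 - 1/431.15))
1/T2 - 1/T1 = -1.0282e-04
ts2_new = 6.12 min

6.12 min


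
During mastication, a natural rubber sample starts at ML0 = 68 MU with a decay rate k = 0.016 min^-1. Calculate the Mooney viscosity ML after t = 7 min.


ML = ML0 * exp(-k * t)
ML = 68 * exp(-0.016 * 7)
ML = 68 * 0.8940
ML = 60.8 MU

60.8 MU


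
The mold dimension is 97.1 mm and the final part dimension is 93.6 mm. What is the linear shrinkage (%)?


Shrinkage = (mold - part) / mold * 100
= (97.1 - 93.6) / 97.1 * 100
= 3.5 / 97.1 * 100
= 3.6%

3.6%


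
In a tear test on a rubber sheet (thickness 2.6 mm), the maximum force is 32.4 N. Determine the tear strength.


Tear strength = force / thickness
= 32.4 / 2.6
= 12.46 N/mm

12.46 N/mm


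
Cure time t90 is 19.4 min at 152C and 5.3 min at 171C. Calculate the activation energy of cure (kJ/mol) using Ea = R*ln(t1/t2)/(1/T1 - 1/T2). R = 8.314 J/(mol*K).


T1 = 425.15 K, T2 = 444.15 K
1/T1 - 1/T2 = 1.0062e-04
ln(t1/t2) = ln(19.4/5.3) = 1.2976
Ea = 8.314 * 1.2976 / 1.0062e-04 = 107215.5576 J/mol
Ea = 107.22 kJ/mol

107.22 kJ/mol


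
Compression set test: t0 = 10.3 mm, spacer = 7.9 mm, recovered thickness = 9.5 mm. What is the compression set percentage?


CS = (t0 - recovered) / (t0 - ts) * 100
= (10.3 - 9.5) / (10.3 - 7.9) * 100
= 0.8 / 2.4 * 100
= 33.3%

33.3%


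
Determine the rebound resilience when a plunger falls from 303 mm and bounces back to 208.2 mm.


Resilience = h_rebound / h_drop * 100
= 208.2 / 303 * 100
= 68.7%

68.7%


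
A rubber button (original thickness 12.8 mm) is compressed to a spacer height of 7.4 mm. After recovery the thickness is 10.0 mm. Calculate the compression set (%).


CS = (t0 - recovered) / (t0 - ts) * 100
= (12.8 - 10.0) / (12.8 - 7.4) * 100
= 2.8 / 5.4 * 100
= 51.9%

51.9%


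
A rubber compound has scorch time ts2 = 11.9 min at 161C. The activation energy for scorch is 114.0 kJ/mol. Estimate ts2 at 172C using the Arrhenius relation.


Convert temperatures: T1 = 161 + 273.15 = 434.15 K, T2 = 172 + 273.15 = 445.15 K
ts2_new = 11.9 * exp(114000 / 8.314 * (1/445.15 - 1/434.15))
1/T2 - 1/T1 = -5.6918e-05
ts2_new = 5.45 min

5.45 min


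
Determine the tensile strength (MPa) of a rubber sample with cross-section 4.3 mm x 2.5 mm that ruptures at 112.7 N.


Area = width * thickness = 4.3 * 2.5 = 10.75 mm^2
TS = force / area = 112.7 / 10.75 = 10.48 MPa

10.48 MPa


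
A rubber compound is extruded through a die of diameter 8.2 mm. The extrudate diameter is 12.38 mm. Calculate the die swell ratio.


Die swell ratio = D_extrudate / D_die
= 12.38 / 8.2
= 1.51

Die swell = 1.51
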